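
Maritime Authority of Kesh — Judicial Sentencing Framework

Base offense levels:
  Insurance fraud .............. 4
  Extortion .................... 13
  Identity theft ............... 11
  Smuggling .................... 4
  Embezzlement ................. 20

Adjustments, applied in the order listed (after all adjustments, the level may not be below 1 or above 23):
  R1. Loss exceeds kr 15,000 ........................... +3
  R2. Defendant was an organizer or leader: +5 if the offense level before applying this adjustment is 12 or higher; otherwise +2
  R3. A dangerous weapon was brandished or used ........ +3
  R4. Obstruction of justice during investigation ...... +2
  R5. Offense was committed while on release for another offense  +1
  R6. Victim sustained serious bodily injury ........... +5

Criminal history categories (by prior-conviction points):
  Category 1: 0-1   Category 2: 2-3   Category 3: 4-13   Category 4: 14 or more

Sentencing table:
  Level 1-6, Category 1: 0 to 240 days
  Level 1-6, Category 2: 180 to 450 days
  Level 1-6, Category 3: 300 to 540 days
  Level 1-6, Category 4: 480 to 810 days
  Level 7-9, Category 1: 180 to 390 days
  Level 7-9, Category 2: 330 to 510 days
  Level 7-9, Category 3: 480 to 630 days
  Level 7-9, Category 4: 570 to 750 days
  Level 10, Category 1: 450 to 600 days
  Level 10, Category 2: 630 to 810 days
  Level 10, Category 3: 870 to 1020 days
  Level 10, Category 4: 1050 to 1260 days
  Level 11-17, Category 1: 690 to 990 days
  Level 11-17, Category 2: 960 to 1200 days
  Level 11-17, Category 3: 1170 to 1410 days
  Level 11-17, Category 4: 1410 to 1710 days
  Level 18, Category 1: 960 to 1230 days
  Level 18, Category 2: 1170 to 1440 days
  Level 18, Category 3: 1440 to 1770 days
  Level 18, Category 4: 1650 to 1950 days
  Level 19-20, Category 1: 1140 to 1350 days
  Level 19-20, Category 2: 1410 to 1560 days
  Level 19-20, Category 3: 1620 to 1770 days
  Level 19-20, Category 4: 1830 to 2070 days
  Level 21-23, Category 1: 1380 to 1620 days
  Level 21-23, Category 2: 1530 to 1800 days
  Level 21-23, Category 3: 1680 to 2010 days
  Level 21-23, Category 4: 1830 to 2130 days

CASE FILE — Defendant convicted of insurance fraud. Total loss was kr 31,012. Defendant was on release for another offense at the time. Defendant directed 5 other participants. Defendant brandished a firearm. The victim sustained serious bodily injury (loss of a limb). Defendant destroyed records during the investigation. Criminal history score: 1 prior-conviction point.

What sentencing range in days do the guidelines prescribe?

1140-1350 days

Base offense level for insurance fraud: 4.
R1 applies: 4 + 3 = 7.
R2 applies (level before this adjustment is 7 < 12, so +2): 7 + 2 = 9.
R3 applies: 9 + 3 = 12.
R4 applies: 12 + 2 = 14.
R5 applies: 14 + 1 = 15.
R6 applies: 15 + 5 = 20.
Final offense level: 20.
Criminal history: 1 prior point → Category 1 (0-1).
Level 20 falls in the 19-20 band.
Grid: Level 19-20 × Category 1 = 1140-1350 days.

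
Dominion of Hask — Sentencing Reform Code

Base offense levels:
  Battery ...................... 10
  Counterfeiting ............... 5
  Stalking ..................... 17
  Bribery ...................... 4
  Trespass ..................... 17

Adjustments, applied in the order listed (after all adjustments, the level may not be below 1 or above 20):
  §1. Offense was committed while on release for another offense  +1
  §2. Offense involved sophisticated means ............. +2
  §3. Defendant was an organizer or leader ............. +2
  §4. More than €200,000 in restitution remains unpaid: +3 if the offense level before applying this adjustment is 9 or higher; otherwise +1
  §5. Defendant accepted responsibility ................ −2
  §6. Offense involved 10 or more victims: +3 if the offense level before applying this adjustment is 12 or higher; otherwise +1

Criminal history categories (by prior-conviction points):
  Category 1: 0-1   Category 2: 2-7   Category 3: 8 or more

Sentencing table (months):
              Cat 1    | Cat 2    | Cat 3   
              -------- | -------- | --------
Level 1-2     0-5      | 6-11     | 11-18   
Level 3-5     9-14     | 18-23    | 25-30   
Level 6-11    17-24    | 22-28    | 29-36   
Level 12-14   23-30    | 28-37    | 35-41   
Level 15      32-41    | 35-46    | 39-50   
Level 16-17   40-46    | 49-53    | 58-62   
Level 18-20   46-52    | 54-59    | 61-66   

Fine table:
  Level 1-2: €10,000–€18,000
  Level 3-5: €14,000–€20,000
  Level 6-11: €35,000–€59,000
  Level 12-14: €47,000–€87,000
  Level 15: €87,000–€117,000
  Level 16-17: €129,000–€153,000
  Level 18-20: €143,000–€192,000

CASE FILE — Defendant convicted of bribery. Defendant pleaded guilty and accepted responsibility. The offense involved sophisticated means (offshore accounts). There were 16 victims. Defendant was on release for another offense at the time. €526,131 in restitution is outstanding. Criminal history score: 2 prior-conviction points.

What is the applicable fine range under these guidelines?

Base offense level for bribery: 4.
§1 applies: 4 + 1 = 5.
§2 applies: 5 + 2 = 7.
§4 applies (level before this adjustment is 7 < 9, so +1): 7 + 1 = 8.
§5 applies: 8 − 2 = 6.
§6 applies (level before this adjustment is 6 < 12, so +1): 6 + 1 = 7.
Final offense level: 7.
Level 7 falls in the 6-11 band.
Fine table: Level 6-11 → €35,000–€59,000.

€35,000–€59,000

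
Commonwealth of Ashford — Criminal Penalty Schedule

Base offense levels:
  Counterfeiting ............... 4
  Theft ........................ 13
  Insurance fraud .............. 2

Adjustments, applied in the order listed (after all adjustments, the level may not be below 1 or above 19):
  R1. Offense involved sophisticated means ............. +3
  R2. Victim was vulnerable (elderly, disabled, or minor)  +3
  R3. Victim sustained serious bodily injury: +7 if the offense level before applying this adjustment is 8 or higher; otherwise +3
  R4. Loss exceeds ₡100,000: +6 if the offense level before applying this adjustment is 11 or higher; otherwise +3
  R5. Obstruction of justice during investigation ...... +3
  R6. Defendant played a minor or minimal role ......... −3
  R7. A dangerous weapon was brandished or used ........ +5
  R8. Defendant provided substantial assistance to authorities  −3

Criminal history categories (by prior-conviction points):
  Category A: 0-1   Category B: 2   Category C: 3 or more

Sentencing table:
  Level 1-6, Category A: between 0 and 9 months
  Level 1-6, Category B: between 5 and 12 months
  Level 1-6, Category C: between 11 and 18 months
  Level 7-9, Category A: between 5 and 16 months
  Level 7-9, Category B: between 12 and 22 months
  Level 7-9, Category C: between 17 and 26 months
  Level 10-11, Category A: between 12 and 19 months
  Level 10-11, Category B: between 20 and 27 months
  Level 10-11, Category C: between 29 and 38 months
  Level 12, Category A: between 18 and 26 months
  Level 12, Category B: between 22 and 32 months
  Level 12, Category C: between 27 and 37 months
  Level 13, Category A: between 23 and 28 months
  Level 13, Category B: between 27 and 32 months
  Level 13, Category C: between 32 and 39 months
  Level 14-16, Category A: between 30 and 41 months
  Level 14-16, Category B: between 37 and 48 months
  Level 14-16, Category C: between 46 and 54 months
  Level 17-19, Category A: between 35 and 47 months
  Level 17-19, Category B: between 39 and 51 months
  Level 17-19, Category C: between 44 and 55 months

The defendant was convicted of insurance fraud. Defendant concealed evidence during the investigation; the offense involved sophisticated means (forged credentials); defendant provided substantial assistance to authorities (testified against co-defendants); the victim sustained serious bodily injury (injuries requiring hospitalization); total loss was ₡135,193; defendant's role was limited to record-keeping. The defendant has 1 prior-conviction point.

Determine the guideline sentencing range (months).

Base offense level for insurance fraud: 2.
R1 applies: 2 + 3 = 5.
R3 applies (level before this adjustment is 5 < 8, so +3): 5 + 3 = 8.
R4 applies (level before this adjustment is 8 < 11, so +3): 8 + 3 = 11.
R5 applies: 11 + 3 = 14.
R6 applies: 14 − 3 = 11.
R8 applies: 11 − 3 = 8.
Final offense level: 8.
Criminal history: 1 prior point → Category A (0-1).
Level 8 falls in the 7-9 band.
Grid: Level 7-9 × Category A = 5-16 months.

5-16 months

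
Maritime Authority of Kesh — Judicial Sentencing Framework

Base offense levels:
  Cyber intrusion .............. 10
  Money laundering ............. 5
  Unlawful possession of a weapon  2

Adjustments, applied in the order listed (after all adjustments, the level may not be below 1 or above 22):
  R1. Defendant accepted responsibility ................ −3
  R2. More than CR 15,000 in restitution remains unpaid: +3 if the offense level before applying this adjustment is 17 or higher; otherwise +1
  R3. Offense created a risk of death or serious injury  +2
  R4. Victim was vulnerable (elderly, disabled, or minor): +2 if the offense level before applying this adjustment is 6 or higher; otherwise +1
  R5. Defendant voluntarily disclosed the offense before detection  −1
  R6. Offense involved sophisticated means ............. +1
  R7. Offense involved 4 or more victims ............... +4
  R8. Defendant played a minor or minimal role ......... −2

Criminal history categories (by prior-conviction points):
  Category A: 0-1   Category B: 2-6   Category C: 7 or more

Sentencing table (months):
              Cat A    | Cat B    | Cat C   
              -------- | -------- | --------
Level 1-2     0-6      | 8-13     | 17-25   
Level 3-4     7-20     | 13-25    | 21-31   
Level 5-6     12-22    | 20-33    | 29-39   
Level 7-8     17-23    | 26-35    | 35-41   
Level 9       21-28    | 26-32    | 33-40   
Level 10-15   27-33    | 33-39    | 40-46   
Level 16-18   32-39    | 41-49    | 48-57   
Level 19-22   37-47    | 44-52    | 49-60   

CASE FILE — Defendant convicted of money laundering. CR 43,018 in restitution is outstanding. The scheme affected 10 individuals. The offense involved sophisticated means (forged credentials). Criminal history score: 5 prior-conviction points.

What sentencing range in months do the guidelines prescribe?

Base offense level for money laundering: 5.
R1 does not apply.
R2 applies (level before this adjustment is 5 < 17, so +1): 5 + 1 = 6.
R3 does not apply.
R6 applies: 6 + 1 = 7.
R7 applies: 7 + 4 = 11.
Final offense level: 11.
Criminal history: 5 prior points → Category B (2-6).
Level 11 falls in the 10-15 band.
Grid: Level 10-15 × Category B = 33-39 months.

33-39 months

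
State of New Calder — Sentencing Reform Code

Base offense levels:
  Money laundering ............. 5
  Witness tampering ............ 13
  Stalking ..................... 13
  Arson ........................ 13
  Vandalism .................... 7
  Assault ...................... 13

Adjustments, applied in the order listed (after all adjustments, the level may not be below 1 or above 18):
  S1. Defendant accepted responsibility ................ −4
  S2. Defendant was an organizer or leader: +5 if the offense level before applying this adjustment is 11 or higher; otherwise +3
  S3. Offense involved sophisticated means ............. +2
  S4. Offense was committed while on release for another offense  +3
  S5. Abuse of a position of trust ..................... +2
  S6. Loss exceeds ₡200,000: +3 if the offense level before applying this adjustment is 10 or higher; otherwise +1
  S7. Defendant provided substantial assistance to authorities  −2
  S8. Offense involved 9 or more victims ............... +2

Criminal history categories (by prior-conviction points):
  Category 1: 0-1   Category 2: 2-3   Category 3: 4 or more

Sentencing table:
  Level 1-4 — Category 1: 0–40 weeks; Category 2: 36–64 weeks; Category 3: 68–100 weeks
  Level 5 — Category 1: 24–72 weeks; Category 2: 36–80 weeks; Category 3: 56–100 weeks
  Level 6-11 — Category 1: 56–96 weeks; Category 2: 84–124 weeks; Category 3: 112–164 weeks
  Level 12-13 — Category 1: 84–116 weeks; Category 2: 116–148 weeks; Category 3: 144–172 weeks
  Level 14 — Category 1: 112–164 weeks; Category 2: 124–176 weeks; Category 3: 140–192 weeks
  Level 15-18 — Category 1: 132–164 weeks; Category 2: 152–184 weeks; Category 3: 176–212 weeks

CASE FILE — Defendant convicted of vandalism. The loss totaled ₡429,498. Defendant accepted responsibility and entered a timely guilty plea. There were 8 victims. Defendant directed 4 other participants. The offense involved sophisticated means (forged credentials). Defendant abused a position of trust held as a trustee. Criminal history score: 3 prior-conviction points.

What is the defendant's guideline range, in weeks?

116-148 weeks

Base offense level for vandalism: 7.
S1 applies: 7 − 4 = 3.
S2 applies (level before this adjustment is 3 < 11, so +3): 3 + 3 = 6.
S3 applies: 6 + 2 = 8.
S4 does not apply.
S5 applies: 8 + 2 = 10.
S6 applies (level before this adjustment is 10 ≥ 10, so +3): 10 + 3 = 13.
Final offense level: 13.
Criminal history: 3 prior points → Category 2 (2-3).
Level 13 falls in the 12-13 band.
Grid: Level 12-13 × Category 2 = 116-148 weeks.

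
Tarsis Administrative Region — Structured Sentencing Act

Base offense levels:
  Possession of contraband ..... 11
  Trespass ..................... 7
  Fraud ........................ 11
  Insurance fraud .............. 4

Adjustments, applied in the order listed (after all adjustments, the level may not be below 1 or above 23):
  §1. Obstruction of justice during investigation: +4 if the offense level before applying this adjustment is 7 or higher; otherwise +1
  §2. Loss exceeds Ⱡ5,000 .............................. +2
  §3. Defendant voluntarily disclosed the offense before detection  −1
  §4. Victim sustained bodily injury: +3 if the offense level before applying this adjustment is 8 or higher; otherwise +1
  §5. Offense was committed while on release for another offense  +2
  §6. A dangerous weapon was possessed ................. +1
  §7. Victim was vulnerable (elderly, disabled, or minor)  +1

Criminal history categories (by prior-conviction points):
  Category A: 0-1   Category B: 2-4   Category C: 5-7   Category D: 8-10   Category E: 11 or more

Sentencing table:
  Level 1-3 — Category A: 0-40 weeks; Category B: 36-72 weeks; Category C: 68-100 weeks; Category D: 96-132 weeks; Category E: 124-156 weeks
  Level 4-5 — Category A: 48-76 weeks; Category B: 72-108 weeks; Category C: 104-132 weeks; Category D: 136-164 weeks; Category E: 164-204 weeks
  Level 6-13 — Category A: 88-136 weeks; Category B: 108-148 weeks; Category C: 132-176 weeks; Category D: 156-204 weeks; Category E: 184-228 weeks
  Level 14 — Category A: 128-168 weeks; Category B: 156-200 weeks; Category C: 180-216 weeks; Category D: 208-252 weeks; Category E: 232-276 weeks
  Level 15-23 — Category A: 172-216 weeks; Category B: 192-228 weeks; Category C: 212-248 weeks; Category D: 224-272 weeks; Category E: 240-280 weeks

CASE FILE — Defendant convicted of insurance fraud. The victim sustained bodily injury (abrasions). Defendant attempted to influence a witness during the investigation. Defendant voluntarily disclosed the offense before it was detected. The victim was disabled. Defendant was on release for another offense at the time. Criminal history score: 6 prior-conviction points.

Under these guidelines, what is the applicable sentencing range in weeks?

Base offense level for insurance fraud: 4.
§1 applies (level before this adjustment is 4 < 7, so +1): 4 + 1 = 5.
§3 applies: 5 − 1 = 4.
§4 applies (level before this adjustment is 4 < 8, so +1): 4 + 1 = 5.
§5 applies: 5 + 2 = 7.
§7 applies: 7 + 1 = 8.
Final offense level: 8.
Criminal history: 6 prior points → Category C (5-7).
Level 8 falls in the 6-13 band.
Grid: Level 6-13 × Category C = 132-176 weeks.

132-176 weeks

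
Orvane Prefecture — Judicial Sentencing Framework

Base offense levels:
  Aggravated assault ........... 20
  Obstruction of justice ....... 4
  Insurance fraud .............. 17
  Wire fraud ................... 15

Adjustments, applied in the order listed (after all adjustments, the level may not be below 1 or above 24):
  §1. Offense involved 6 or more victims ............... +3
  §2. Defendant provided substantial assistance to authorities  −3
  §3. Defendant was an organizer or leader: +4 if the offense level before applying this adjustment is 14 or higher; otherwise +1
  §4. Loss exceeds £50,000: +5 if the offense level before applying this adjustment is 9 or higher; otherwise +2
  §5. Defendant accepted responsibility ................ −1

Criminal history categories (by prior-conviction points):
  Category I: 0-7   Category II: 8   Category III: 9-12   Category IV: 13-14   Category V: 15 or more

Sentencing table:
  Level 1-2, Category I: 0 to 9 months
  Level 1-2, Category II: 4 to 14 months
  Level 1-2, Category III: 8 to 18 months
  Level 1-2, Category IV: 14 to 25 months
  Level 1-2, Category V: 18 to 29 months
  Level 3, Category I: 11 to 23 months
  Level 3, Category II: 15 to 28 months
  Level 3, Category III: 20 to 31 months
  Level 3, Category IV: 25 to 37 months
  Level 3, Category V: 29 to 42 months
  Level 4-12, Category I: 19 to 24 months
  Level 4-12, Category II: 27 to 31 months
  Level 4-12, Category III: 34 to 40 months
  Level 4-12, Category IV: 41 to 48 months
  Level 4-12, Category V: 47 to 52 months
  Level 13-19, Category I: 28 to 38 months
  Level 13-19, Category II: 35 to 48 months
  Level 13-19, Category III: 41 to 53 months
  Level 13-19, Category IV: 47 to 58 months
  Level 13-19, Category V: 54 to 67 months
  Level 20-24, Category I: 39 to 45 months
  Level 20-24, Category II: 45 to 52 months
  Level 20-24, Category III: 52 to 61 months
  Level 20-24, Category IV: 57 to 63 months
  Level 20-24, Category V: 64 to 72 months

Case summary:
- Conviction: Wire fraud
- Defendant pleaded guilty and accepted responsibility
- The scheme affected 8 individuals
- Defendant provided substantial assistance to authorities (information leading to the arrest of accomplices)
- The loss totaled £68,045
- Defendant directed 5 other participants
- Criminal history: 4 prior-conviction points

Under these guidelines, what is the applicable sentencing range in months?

Base offense level for wire fraud: 15.
§1 applies: 15 + 3 = 18.
§2 applies: 18 − 3 = 15.
§3 applies (level before this adjustment is 15 ≥ 14, so +4): 15 + 4 = 19.
§4 applies (level before this adjustment is 19 ≥ 9, so +5): 19 + 5 = 24.
§5 applies: 24 − 1 = 23.
Final offense level: 23.
Criminal history: 4 prior points → Category I (0-7).
Level 23 falls in the 20-24 band.
Grid: Level 20-24 × Category I = 39-45 months.

39-45 months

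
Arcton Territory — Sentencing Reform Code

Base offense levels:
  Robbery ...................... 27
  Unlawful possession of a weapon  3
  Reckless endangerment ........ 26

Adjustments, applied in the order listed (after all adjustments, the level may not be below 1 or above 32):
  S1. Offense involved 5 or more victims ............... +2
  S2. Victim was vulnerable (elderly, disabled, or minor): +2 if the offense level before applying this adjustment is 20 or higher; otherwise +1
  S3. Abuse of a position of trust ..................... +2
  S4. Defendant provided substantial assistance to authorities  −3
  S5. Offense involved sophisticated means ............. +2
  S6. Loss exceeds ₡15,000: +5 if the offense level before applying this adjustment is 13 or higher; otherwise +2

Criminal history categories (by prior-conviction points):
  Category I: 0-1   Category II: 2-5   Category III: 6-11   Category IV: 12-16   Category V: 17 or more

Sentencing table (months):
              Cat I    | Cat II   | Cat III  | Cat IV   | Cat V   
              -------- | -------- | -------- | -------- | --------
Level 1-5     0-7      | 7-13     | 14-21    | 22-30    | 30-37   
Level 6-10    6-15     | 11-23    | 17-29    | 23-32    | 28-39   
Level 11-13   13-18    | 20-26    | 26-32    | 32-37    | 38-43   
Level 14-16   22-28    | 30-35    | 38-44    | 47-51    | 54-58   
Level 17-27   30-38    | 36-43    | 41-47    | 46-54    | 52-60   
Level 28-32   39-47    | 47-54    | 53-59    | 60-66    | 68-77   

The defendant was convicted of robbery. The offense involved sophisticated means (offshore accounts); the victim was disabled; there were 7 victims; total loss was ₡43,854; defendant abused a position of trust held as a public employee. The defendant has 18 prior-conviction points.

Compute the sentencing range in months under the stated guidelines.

68-77 months

Base offense level for robbery: 27.
S1 applies: 27 + 2 = 29.
S2 applies (level before this adjustment is 29 ≥ 20, so +2): 29 + 2 = 31.
S3 applies: 31 + 2 = 33.
S5 applies: 33 + 2 = 35.
S6 applies (level before this adjustment is 35 ≥ 13, so +5): 35 + 5 = 40.
Level 40 exceeds the maximum of 32; capped at 32.
Final offense level: 32.
Criminal history: 18 prior points → Category V (17+).
Level 32 falls in the 28-32 band.
Grid: Level 28-32 × Category V = 68-77 months.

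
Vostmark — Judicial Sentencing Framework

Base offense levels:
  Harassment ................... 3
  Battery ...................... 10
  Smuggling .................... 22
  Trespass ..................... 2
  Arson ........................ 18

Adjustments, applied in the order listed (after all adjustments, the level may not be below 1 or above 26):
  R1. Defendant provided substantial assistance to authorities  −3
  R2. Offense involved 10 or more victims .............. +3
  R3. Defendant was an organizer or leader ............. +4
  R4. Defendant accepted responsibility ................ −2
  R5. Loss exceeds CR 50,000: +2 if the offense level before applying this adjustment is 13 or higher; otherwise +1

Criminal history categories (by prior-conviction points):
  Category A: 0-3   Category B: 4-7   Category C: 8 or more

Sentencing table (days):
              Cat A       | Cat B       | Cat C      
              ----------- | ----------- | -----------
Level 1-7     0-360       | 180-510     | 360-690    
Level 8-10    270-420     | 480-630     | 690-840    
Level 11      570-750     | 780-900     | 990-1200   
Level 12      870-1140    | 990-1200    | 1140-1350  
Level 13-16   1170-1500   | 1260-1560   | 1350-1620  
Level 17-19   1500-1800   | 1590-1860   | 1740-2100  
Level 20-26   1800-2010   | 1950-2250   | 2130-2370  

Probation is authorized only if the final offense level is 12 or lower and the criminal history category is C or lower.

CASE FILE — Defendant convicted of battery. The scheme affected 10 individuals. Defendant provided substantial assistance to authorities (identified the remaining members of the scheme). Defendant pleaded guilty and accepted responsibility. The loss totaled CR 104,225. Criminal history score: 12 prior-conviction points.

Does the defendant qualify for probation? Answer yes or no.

Base offense level for battery: 10.
R1 applies: 10 − 3 = 7.
R2 applies: 7 + 3 = 10.
R4 applies: 10 − 2 = 8.
R5 applies (level before this adjustment is 8 < 13, so +1): 8 + 1 = 9.
Final offense level: 9.
Criminal history: 12 prior points → Category C (8+).
Level 9 falls in the 8-10 band.
Grid: Level 8-10 × Category C = 690-840 days.
Probation check: level 9 ≤ 12 and category C ≤ C → eligible.

Yes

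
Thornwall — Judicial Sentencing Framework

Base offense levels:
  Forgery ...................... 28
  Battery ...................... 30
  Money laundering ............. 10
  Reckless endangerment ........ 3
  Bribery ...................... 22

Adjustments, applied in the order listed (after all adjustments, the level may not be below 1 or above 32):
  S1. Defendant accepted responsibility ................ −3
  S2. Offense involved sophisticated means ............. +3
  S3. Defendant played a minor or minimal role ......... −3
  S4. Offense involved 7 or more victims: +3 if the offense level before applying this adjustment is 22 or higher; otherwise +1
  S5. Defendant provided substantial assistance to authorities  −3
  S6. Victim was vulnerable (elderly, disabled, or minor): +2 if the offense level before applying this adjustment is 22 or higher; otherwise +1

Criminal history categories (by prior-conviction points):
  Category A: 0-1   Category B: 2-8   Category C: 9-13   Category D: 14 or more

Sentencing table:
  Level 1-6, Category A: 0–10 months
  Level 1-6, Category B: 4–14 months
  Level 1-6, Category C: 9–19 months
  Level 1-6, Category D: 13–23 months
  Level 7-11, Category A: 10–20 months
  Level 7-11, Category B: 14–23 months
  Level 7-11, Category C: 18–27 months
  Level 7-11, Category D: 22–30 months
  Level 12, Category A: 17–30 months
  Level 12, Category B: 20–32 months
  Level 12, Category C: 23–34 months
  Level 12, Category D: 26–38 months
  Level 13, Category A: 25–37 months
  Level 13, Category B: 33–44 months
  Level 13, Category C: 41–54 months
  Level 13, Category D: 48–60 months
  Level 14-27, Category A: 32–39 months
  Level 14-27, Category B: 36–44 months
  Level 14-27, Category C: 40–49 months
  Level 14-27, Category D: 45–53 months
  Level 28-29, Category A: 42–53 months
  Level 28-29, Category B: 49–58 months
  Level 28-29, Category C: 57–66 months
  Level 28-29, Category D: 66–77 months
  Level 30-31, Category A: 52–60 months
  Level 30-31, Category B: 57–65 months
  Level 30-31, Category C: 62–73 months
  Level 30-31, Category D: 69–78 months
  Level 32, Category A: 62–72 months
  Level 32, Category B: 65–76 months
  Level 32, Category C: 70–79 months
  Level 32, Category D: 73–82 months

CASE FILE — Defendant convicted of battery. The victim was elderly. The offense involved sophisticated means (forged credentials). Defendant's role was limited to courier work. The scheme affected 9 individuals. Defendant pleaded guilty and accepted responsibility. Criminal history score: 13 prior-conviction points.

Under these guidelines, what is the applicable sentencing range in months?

70-79 months

Base offense level for battery: 30.
S1 applies: 30 − 3 = 27.
S2 applies: 27 + 3 = 30.
S3 applies: 30 − 3 = 27.
S4 applies (level before this adjustment is 27 ≥ 22, so +3): 27 + 3 = 30.
S5 does not apply.
S6 applies (level before this adjustment is 30 ≥ 22, so +2): 30 + 2 = 32.
Final offense level: 32.
Criminal history: 13 prior points → Category C (9-13).
Level 32 falls in the 32 band.
Grid: Level 32 × Category C = 70-79 months.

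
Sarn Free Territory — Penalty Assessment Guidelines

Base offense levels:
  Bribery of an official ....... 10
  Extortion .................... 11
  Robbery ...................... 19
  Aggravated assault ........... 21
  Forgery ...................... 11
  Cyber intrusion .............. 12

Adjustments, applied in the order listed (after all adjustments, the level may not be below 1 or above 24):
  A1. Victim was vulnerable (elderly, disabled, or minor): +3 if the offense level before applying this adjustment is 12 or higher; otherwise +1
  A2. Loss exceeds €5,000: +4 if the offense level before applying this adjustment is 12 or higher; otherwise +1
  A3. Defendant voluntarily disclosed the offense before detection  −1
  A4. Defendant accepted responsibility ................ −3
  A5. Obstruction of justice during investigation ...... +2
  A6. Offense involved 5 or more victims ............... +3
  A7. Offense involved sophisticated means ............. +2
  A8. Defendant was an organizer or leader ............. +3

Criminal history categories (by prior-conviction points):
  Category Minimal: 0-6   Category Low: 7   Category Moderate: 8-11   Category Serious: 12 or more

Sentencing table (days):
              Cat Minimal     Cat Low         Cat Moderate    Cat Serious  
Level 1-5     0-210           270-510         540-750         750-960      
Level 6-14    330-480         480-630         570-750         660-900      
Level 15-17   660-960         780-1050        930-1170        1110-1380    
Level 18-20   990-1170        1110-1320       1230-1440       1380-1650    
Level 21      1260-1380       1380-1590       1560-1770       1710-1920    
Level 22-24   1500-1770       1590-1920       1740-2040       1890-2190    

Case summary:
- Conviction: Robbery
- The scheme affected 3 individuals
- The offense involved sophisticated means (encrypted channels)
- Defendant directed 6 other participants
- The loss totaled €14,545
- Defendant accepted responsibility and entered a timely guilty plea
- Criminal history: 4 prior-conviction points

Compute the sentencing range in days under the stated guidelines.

1500-1770 days

Base offense level for robbery: 19.
A2 applies (level before this adjustment is 19 ≥ 12, so +4): 19 + 4 = 23.
A4 applies: 23 − 3 = 20.
A5 does not apply.
A6 does not apply.
A7 applies: 20 + 2 = 22.
A8 applies: 22 + 3 = 25.
Level 25 exceeds the maximum of 24; capped at 24.
Final offense level: 24.
Criminal history: 4 prior points → Category Minimal (0-6).
Level 24 falls in the 22-24 band.
Grid: Level 22-24 × Category Minimal = 1500-1770 days.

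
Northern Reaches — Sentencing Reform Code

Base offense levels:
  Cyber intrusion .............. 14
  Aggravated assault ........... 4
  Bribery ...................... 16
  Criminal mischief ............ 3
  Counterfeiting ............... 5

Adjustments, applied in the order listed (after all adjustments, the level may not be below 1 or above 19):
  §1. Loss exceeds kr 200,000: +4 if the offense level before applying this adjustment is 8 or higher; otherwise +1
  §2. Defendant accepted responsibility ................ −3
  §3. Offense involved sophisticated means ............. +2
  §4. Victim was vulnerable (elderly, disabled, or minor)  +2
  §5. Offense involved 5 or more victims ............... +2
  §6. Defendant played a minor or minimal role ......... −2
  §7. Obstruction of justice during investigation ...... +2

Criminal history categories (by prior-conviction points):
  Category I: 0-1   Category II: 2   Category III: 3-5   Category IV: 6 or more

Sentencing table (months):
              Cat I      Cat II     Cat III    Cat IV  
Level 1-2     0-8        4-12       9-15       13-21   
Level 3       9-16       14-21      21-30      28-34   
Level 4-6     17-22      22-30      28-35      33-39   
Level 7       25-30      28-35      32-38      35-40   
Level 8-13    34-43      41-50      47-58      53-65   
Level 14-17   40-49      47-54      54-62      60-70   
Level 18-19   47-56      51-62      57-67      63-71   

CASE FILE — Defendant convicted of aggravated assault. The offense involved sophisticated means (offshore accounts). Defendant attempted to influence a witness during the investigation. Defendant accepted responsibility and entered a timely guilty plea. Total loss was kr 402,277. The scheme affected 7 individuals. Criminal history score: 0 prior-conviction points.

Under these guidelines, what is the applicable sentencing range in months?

34-43 months

Base offense level for aggravated assault: 4.
§1 applies (level before this adjustment is 4 < 8, so +1): 4 + 1 = 5.
§2 applies: 5 − 3 = 2.
§3 applies: 2 + 2 = 4.
§5 applies: 4 + 2 = 6.
§6 does not apply.
§7 applies: 6 + 2 = 8.
Final offense level: 8.
Criminal history: 0 prior points → Category I (0-1).
Level 8 falls in the 8-13 band.
Grid: Level 8-13 × Category I = 34-43 months.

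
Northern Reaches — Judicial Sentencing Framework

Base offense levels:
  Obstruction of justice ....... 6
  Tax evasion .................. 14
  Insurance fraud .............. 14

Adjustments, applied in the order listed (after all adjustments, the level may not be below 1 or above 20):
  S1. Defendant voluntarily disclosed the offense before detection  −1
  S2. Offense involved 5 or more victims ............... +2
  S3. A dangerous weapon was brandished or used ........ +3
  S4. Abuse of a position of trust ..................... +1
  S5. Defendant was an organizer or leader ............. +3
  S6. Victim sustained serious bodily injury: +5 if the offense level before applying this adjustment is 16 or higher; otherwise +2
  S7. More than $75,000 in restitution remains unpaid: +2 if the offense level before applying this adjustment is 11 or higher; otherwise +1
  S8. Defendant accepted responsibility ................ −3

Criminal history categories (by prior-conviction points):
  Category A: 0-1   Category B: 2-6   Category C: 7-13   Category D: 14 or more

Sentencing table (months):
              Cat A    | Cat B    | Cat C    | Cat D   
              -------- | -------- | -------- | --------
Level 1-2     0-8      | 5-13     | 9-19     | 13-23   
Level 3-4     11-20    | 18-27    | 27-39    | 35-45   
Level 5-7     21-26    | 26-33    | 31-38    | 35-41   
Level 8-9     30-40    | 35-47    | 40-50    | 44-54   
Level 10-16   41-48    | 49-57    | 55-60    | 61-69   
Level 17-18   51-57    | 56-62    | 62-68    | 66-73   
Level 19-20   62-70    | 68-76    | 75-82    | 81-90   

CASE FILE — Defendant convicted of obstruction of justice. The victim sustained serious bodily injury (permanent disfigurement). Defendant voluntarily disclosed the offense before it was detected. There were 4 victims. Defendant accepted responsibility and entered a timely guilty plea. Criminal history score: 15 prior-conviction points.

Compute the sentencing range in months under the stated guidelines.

35-45 months

Base offense level for obstruction of justice: 6.
S1 applies: 6 − 1 = 5.
S3 does not apply.
S4 does not apply.
S5 does not apply.
S6 applies (level before this adjustment is 5 < 16, so +2): 5 + 2 = 7.
S7 does not apply.
S8 applies: 7 − 3 = 4.
Final offense level: 4.
Criminal history: 15 prior points → Category D (14+).
Level 4 falls in the 3-4 band.
Grid: Level 3-4 × Category D = 35-45 months.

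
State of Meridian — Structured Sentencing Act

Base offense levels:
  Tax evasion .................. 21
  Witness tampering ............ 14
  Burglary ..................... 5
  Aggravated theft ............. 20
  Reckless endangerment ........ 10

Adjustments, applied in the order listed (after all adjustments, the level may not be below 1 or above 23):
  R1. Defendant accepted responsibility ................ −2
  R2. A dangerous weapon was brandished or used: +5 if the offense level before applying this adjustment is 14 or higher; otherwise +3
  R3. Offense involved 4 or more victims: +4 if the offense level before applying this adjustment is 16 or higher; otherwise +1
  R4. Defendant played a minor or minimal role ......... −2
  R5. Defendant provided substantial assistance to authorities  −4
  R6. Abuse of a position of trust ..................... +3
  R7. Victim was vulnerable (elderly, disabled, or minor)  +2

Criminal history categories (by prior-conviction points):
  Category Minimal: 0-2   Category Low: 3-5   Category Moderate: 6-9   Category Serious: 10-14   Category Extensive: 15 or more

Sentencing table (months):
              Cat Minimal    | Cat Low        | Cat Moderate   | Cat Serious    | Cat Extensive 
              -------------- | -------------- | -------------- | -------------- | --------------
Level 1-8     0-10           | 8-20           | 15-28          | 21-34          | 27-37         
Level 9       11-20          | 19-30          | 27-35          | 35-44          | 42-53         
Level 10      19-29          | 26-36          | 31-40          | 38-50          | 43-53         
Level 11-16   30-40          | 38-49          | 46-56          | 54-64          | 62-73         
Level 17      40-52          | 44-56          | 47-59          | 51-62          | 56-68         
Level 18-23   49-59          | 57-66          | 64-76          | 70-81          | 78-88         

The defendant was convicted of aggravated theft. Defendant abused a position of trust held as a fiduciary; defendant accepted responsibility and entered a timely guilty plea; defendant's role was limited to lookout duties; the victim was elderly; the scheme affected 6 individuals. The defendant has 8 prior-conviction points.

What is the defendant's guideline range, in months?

64-76 months

Base offense level for aggravated theft: 20.
R1 applies: 20 − 2 = 18.
R2 does not apply.
R3 applies (level before this adjustment is 18 ≥ 16, so +4): 18 + 4 = 22.
R4 applies: 22 − 2 = 20.
R6 applies: 20 + 3 = 23.
R7 applies: 23 + 2 = 25.
Level 25 exceeds the maximum of 23; capped at 23.
Final offense level: 23.
Criminal history: 8 prior points → Category Moderate (6-9).
Level 23 falls in the 18-23 band.
Grid: Level 18-23 × Category Moderate = 64-76 months.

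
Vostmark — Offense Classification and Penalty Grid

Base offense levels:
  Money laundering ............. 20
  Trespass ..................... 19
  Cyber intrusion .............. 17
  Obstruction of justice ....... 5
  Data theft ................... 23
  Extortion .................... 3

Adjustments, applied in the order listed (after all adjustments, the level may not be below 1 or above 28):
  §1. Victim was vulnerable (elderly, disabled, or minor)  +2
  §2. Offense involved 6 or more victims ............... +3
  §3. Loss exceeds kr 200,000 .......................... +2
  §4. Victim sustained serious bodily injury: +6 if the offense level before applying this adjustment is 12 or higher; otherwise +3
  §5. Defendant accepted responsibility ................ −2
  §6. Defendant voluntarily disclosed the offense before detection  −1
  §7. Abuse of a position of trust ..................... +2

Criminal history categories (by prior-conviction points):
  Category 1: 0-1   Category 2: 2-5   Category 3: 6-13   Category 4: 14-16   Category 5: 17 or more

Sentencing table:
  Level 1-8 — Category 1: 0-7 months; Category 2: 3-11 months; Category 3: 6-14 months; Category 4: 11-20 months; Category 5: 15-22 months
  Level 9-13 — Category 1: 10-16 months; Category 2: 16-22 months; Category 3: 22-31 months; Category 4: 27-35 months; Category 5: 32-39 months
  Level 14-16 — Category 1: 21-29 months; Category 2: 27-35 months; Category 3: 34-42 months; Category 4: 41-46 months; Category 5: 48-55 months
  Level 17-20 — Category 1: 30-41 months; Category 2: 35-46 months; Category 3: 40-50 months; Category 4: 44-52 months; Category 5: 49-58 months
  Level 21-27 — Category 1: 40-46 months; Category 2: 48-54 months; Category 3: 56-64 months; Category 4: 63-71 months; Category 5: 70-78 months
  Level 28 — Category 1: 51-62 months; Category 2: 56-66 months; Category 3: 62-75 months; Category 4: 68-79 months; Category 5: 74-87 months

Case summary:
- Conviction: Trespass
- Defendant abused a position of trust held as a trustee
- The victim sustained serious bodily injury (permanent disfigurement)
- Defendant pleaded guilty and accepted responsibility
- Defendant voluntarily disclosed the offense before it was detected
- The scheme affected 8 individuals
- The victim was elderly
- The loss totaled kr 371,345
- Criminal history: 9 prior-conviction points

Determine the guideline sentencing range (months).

62-75 months

Base offense level for trespass: 19.
§1 applies: 19 + 2 = 21.
§2 applies: 21 + 3 = 24.
§3 applies: 24 + 2 = 26.
§4 applies (level before this adjustment is 26 ≥ 12, so +6): 26 + 6 = 32.
§5 applies: 32 − 2 = 30.
§6 applies: 30 − 1 = 29.
§7 applies: 29 + 2 = 31.
Level 31 exceeds the maximum of 28; capped at 28.
Final offense level: 28.
Criminal history: 9 prior points → Category 3 (6-13).
Level 28 falls in the 28 band.
Grid: Level 28 × Category 3 = 62-75 months.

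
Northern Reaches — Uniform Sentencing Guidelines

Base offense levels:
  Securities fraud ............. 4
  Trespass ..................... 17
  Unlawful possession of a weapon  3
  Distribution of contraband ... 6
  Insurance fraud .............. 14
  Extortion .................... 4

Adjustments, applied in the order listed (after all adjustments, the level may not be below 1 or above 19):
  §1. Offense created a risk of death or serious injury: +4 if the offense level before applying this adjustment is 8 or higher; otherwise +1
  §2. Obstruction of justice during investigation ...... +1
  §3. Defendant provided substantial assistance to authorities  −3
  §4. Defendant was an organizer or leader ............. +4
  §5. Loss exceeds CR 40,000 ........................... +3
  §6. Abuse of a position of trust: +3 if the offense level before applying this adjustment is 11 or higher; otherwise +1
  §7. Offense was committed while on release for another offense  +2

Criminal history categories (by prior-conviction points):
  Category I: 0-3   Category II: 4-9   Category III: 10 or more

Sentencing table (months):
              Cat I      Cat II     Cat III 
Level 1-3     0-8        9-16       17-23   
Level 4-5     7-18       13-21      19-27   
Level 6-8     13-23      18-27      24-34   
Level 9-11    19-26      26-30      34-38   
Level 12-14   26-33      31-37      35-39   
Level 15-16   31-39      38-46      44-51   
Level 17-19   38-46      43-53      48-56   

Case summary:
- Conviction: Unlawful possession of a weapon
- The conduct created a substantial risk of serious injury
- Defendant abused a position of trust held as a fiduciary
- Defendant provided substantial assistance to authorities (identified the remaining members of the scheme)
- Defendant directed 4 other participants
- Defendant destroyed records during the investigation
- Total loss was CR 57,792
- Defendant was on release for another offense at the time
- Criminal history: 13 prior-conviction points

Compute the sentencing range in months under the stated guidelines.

Base offense level for unlawful possession of a weapon: 3.
§1 applies (level before this adjustment is 3 < 8, so +1): 3 + 1 = 4.
§2 applies: 4 + 1 = 5.
§3 applies: 5 − 3 = 2.
§4 applies: 2 + 4 = 6.
§5 applies: 6 + 3 = 9.
§6 applies (level before this adjustment is 9 < 11, so +1): 9 + 1 = 10.
§7 applies: 10 + 2 = 12.
Final offense level: 12.
Criminal history: 13 prior points → Category III (10+).
Level 12 falls in the 12-14 band.
Grid: Level 12-14 × Category III = 35-39 months.

35-39 months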